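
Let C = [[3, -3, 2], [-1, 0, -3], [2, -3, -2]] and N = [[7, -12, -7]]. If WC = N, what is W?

Since C sits to the right of W, W = NC⁻¹.
det C = 3; the adjugate gives C⁻¹ = [[-3, -4, 3], [-8/3, -10/3, 7/3], [1, 1, -1]].
W = NC⁻¹ = [[7, -12, -7]] · [[-3, -4, 3], [-8/3, -10/3, 7/3], [1, 1, -1]] = [[4, 5, 0]].

W = [[4, 5, 0]]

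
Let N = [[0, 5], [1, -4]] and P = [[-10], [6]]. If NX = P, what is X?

N is on the left of X, so left-multiply by N⁻¹: X = N⁻¹P.
det N = -5, so N⁻¹ = [[4/5, 1], [1/5, 0]].
X = N⁻¹P = [[4/5, 1], [1/5, 0]] · [[-10], [6]] = [[-2], [-2]].

X = [[-2], [-2]]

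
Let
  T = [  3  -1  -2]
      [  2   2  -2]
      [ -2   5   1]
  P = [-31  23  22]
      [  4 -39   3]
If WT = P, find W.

Since T sits to the right of W, W = PT⁻¹.
T has determinant 6; T⁻¹ = [[2, -3/2, 1], [1/3, -1/6, 1/3], [7/3, -13/6, 4/3]].
W = PT⁻¹ = [[-31, 23, 22], [4, -39, 3]] · [[2, -3/2, 1], [1/3, -1/6, 1/3], [7/3, -13/6, 4/3]] = [[-3, -5, 6], [2, -6, -5]].

W = [[-3, -5, 6], [2, -6, -5]]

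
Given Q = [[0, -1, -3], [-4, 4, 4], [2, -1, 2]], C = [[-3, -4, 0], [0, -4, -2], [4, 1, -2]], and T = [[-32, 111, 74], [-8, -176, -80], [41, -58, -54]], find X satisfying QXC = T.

X = Q⁻¹TC⁻¹ (apply Q⁻¹ on the left and C⁻¹ on the right).
det Q = -4, so Q⁻¹ = [[-3, -5/4, -2], [-4, -3/2, -3], [1, 1/2, 1]].
det C = 2, so C⁻¹ = [[5, -4, 4], [-4, 3, -3], [8, -13/2, 6]].
Q⁻¹T = [[24, 3, -14], [17, -6, -14], [5, -35, -20]].
X = (Q⁻¹T)C⁻¹ = [[-4, 4, 3], [-3, 5, 2], [5, 5, 5]].

X = [[-4, 4, 3], [-3, 5, 2], [5, 5, 5]]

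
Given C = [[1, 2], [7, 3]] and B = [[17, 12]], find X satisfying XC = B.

Right-multiplying both sides by C⁻¹ gives X = BC⁻¹.
det C = -11, so C⁻¹ = [[-3/11, 2/11], [7/11, -1/11]].
X = BC⁻¹ = [[17, 12]] · [[-3/11, 2/11], [7/11, -1/11]] = [[3, 2]].

X = [[3, 2]]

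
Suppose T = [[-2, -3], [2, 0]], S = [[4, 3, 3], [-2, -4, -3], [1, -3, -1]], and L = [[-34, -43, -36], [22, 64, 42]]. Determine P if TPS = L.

P = [[1, -5, -3], [1, 1, 2]]

Left-multiply by T⁻¹ and right-multiply by S⁻¹: P = T⁻¹LS⁻¹.
det T = 6, so T⁻¹ = [[0, 1/2], [-1/3, -1/3]].
det S = -5; the adjugate gives S⁻¹ = [[1, 6/5, -3/5], [1, 7/5, -6/5], [-2, -3, 2]].
T⁻¹L = [[11, 32, 21], [4, -7, -2]].
P = (T⁻¹L)S⁻¹ = [[1, -5, -3], [1, 1, 2]].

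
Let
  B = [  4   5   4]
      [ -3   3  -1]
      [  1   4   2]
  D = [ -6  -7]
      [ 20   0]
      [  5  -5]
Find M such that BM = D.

Left-multiplying both sides by B⁻¹ gives M = B⁻¹D.
det B = 5, so B⁻¹ = [[2, 6/5, -17/5], [1, 4/5, -8/5], [-3, -11/5, 27/5]].
M = B⁻¹D = [[2, 6/5, -17/5], [1, 4/5, -8/5], [-3, -11/5, 27/5]] · [[-6, -7], [20, 0], [5, -5]] = [[-5, 3], [2, 1], [1, -6]].

M = [[-5, 3], [2, 1], [1, -6]]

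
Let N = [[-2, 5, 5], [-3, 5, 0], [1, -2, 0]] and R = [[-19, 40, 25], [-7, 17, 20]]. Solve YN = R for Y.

Y = [[5, 3, 0], [4, 1, 4]]

Since N sits to the right of Y, Y = RN⁻¹.
det N = 5, so N⁻¹ = [[0, -2, -5], [0, -1, -3], [1/5, 1/5, 1]].
Y = RN⁻¹ = [[-19, 40, 25], [-7, 17, 20]] · [[0, -2, -5], [0, -1, -3], [1/5, 1/5, 1]] = [[5, 3, 0], [4, 1, 4]].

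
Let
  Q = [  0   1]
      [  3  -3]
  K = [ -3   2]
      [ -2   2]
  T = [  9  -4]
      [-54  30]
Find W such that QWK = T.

W = [[3, 0], [-5, 3]]

W = Q⁻¹TK⁻¹ (apply Q⁻¹ on the left and K⁻¹ on the right).
Q has determinant -3; Q⁻¹ = [[1, 1/3], [1, 0]].
det K = -2, so K⁻¹ = [[-1, 1], [-1, 3/2]].
Q⁻¹T = [[-9, 6], [9, -4]].
W = (Q⁻¹T)K⁻¹ = [[3, 0], [-5, 3]].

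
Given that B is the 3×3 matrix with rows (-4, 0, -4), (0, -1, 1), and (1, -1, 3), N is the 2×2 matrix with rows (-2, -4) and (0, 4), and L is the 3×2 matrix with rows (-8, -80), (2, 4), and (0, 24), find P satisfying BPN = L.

P = [[-3, 2], [3, 2], [2, 2]]

Isolating P: multiply by B⁻¹ from the left and N⁻¹ from the right, so P = B⁻¹LN⁻¹.
B has determinant 4; B⁻¹ = [[-1/2, 1, -1], [1/4, -2, 1], [1/4, -1, 1]].
N has determinant -8; N⁻¹ = [[-1/2, -1/2], [0, 1/4]].
B⁻¹L = [[6, 20], [-6, -4], [-4, 0]].
P = (B⁻¹L)N⁻¹ = [[-3, 2], [3, 2], [2, 2]].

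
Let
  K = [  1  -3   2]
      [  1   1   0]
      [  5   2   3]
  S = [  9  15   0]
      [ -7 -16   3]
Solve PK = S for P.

Since K sits to the right of P, P = SK⁻¹.
det K = 6; the adjugate gives K⁻¹ = [[1/2, 13/6, -1/3], [-1/2, -7/6, 1/3], [-1/2, -17/6, 2/3]].
P = SK⁻¹ = [[9, 15, 0], [-7, -16, 3]] · [[1/2, 13/6, -1/3], [-1/2, -7/6, 1/3], [-1/2, -17/6, 2/3]] = [[-3, 2, 2], [3, -5, -1]].

P = [[-3, 2, 2], [3, -5, -1]]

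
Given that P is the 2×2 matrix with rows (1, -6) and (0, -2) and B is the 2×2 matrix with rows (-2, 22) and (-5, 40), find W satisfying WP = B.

Since P sits to the right of W, W = BP⁻¹.
det P = -2; the adjugate gives P⁻¹ = [[1, -3], [0, -1/2]].
W = BP⁻¹ = [[-2, 22], [-5, 40]] · [[1, -3], [0, -1/2]] = [[-2, -5], [-5, -5]].

W = [[-2, -5], [-5, -5]]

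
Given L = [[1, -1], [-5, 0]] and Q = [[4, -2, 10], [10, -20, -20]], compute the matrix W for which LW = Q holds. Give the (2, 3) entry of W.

-6

Since L multiplies W on the left, W = L⁻¹Q.
det L = -5; the adjugate gives L⁻¹ = [[0, -1/5], [-1, -1/5]].
W = L⁻¹Q = [[0, -1/5], [-1, -1/5]] · [[4, -2, 10], [10, -20, -20]] = [[-2, 4, 4], [-6, 6, -6]].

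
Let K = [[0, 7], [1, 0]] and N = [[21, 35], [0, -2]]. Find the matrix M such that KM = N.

K is on the left of M, so left-multiply by K⁻¹: M = K⁻¹N.
K has determinant -7; K⁻¹ = [[0, 1], [1/7, 0]].
M = K⁻¹N = [[0, 1], [1/7, 0]] · [[21, 35], [0, -2]] = [[0, -2], [3, 5]].

M = [[0, -2], [3, 5]]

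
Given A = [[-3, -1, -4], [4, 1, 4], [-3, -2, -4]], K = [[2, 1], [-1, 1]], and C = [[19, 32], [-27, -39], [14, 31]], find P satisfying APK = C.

P = [[-5, -2], [2, -1], [-1, -2]]

Left-multiply by A⁻¹ and right-multiply by K⁻¹: P = A⁻¹CK⁻¹.
det A = 4, so A⁻¹ = [[1, 1, 0], [1, 0, -1], [-5/4, -3/4, 1/4]].
det K = 3, so K⁻¹ = [[1/3, -1/3], [1/3, 2/3]].
A⁻¹C = [[-8, -7], [5, 1], [0, -3]].
P = (A⁻¹C)K⁻¹ = [[-5, -2], [2, -1], [-1, -2]].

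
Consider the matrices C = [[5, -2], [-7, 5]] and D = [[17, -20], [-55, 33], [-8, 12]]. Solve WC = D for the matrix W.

Right-multiplying both sides by C⁻¹ gives W = DC⁻¹.
det C = 11; the adjugate gives C⁻¹ = [[5/11, 2/11], [7/11, 5/11]].
W = DC⁻¹ = [[17, -20], [-55, 33], [-8, 12]] · [[5/11, 2/11], [7/11, 5/11]] = [[-5, -6], [-4, 5], [4, 4]].

W = [[-5, -6], [-4, 5], [4, 4]]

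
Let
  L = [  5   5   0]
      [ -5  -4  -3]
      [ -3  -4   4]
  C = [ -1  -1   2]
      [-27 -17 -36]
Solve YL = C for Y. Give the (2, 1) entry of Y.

-5

L is on the right of Y, so right-multiply by L⁻¹: Y = CL⁻¹.
det L = 5; the adjugate gives L⁻¹ = [[-28/5, -4, -3], [29/5, 4, 3], [8/5, 1, 1]].
Y = CL⁻¹ = [[-1, -1, 2], [-27, -17, -36]] · [[-28/5, -4, -3], [29/5, 4, 3], [8/5, 1, 1]] = [[3, 2, 2], [-5, 4, -6]].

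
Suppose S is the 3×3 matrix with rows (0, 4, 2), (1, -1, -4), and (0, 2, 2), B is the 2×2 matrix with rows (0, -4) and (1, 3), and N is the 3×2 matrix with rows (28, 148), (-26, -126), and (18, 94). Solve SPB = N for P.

P = [[1, -5], [-3, 5], [-2, 4]]

Left-multiply by S⁻¹ and right-multiply by B⁻¹: P = S⁻¹NB⁻¹.
det S = -4; the adjugate gives S⁻¹ = [[-3/2, 1, 7/2], [1/2, 0, -1/2], [-1/2, 0, 1]].
det B = 4, so B⁻¹ = [[3/4, 1], [-1/4, 0]].
S⁻¹N = [[-5, -19], [5, 27], [4, 20]].
P = (S⁻¹N)B⁻¹ = [[1, -5], [-3, 5], [-2, 4]].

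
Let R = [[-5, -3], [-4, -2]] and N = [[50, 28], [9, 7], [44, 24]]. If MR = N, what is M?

Right-multiplying both sides by R⁻¹ gives M = NR⁻¹.
R has determinant -2; R⁻¹ = [[1, -3/2], [-2, 5/2]].
M = NR⁻¹ = [[50, 28], [9, 7], [44, 24]] · [[1, -3/2], [-2, 5/2]] = [[-6, -5], [-5, 4], [-4, -6]].

M = [[-6, -5], [-5, 4], [-4, -6]]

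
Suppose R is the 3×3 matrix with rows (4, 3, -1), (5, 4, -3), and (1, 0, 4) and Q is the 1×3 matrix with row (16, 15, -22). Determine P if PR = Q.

Right-multiplying both sides by R⁻¹ gives P = QR⁻¹.
det R = -1; the adjugate gives R⁻¹ = [[-16, 12, 5], [23, -17, -7], [4, -3, -1]].
P = QR⁻¹ = [[16, 15, -22]] · [[-16, 12, 5], [23, -17, -7], [4, -3, -1]] = [[1, 3, -3]].

P = [[1, 3, -3]]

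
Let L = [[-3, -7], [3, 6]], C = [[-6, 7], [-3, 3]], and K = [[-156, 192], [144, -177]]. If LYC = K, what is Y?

Y = [[-5, 2], [-3, 2]]

Y = L⁻¹KC⁻¹ (apply L⁻¹ on the left and C⁻¹ on the right).
det L = 3; the adjugate gives L⁻¹ = [[2, 7/3], [-1, -1]].
det C = 3, so C⁻¹ = [[1, -7/3], [1, -2]].
L⁻¹K = [[24, -29], [12, -15]].
Y = (L⁻¹K)C⁻¹ = [[-5, 2], [-3, 2]].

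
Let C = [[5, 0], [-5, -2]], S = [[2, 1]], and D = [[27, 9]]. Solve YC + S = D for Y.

YC = D − S = [[25, 8]].
Since C sits to the right of Y, Y = (D − S)C⁻¹.
C has determinant -10; C⁻¹ = [[1/5, 0], [-1/2, -1/2]].
Y = (D − S)C⁻¹ = [[1, -4]].

Y = [[1, -4]]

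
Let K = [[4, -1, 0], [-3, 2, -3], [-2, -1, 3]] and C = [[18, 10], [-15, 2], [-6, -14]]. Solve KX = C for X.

X = [[3, 2], [-6, -2], [-2, -4]]

Left-multiplying both sides by K⁻¹ gives X = K⁻¹C.
det K = -3; the adjugate gives K⁻¹ = [[-1, -1, -1], [-5, -4, -4], [-7/3, -2, -5/3]].
X = K⁻¹C = [[-1, -1, -1], [-5, -4, -4], [-7/3, -2, -5/3]] · [[18, 10], [-15, 2], [-6, -14]] = [[3, 2], [-6, -2], [-2, -4]].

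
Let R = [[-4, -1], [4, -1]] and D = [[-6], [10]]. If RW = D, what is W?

Left-multiplying both sides by R⁻¹ gives W = R⁻¹D.
det R = 8; the adjugate gives R⁻¹ = [[-1/8, 1/8], [-1/2, -1/2]].
W = R⁻¹D = [[-1/8, 1/8], [-1/2, -1/2]] · [[-6], [10]] = [[2], [-2]].

W = [[2], [-2]]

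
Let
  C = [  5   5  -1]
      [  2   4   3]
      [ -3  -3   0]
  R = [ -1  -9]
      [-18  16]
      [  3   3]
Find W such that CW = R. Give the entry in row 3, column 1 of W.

-4

Left-multiplying both sides by C⁻¹ gives W = C⁻¹R.
det C = -6; the adjugate gives C⁻¹ = [[-3/2, -1/2, -19/6], [3/2, 1/2, 17/6], [-1, 0, -5/3]].
W = C⁻¹R = [[-3/2, -1/2, -19/6], [3/2, 1/2, 17/6], [-1, 0, -5/3]] · [[-1, -9], [-18, 16], [3, 3]] = [[1, -4], [-2, 3], [-4, 4]].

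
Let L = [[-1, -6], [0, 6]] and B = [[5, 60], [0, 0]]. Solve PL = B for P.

Since L sits to the right of P, P = BL⁻¹.
L has determinant -6; L⁻¹ = [[-1, -1], [0, 1/6]].
P = BL⁻¹ = [[5, 60], [0, 0]] · [[-1, -1], [0, 1/6]] = [[-5, 5], [0, 0]].

P = [[-5, 5], [0, 0]]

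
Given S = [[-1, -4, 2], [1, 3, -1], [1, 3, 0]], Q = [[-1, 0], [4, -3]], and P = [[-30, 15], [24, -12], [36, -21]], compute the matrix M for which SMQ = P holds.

M = [[-2, -5], [-2, 4], [0, 3]]

Left-multiply by S⁻¹ and right-multiply by Q⁻¹: M = S⁻¹PQ⁻¹.
det S = 1, so S⁻¹ = [[3, 6, -2], [-1, -2, 1], [0, -1, 1]].
det Q = 3, so Q⁻¹ = [[-1, 0], [-4/3, -1/3]].
S⁻¹P = [[-18, 15], [18, -12], [12, -9]].
M = (S⁻¹P)Q⁻¹ = [[-2, -5], [-2, 4], [0, 3]].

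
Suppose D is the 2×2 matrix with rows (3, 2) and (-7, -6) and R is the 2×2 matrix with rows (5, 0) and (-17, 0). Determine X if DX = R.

D is on the left of X, so left-multiply by D⁻¹: X = D⁻¹R.
det D = -4; the adjugate gives D⁻¹ = [[3/2, 1/2], [-7/4, -3/4]].
X = D⁻¹R = [[3/2, 1/2], [-7/4, -3/4]] · [[5, 0], [-17, 0]] = [[-1, 0], [4, 0]].

X = [[-1, 0], [4, 0]]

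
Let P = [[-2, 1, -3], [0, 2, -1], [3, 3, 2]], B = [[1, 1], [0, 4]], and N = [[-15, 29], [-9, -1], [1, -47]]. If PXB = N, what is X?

X = P⁻¹NB⁻¹ (apply P⁻¹ on the left and B⁻¹ on the right).
det P = 1, so P⁻¹ = [[7, -11, 5], [-3, 5, -2], [-6, 9, -4]].
B has determinant 4; B⁻¹ = [[1, -1/4], [0, 1/4]].
P⁻¹N = [[-1, -21], [-2, 2], [5, 5]].
X = (P⁻¹N)B⁻¹ = [[-1, -5], [-2, 1], [5, 0]].

X = [[-1, -5], [-2, 1], [5, 0]]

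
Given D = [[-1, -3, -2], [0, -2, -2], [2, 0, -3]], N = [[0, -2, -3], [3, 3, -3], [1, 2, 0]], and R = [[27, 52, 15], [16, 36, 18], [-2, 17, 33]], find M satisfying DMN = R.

M = [[0, -1, -4], [3, -3, 5], [4, -1, -1]]

M = D⁻¹RN⁻¹ (apply D⁻¹ on the left and N⁻¹ on the right).
det D = -2; the adjugate gives D⁻¹ = [[-3, 9/2, -1], [2, -7/2, 1], [-2, 3, -1]].
det N = -3, so N⁻¹ = [[-2, 2, -5], [1, -1, 3], [-1, 2/3, -2]].
D⁻¹R = [[-7, -11, 3], [-4, -5, 0], [-4, -13, -9]].
M = (D⁻¹R)N⁻¹ = [[0, -1, -4], [3, -3, 5], [4, -1, -1]].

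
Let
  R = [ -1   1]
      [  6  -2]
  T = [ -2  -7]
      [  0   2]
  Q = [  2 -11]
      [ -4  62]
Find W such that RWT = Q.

W = R⁻¹QT⁻¹ (apply R⁻¹ on the left and T⁻¹ on the right).
det R = -4; the adjugate gives R⁻¹ = [[1/2, 1/4], [3/2, 1/4]].
det T = -4, so T⁻¹ = [[-1/2, -7/4], [0, 1/2]].
R⁻¹Q = [[0, 10], [2, -1]].
W = (R⁻¹Q)T⁻¹ = [[0, 5], [-1, -4]].

W = [[0, 5], [-1, -4]]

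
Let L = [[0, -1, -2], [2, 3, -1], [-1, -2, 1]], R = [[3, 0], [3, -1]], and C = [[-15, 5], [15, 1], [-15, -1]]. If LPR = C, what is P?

Isolating P: multiply by L⁻¹ from the left and R⁻¹ from the right, so P = L⁻¹CR⁻¹.
det L = 3; the adjugate gives L⁻¹ = [[1/3, 5/3, 7/3], [-1/3, -2/3, -4/3], [-1/3, 1/3, 2/3]].
det R = -3; the adjugate gives R⁻¹ = [[1/3, 0], [1, -1]].
L⁻¹C = [[-15, 1], [15, -1], [0, -2]].
P = (L⁻¹C)R⁻¹ = [[-4, -1], [4, 1], [-2, 2]].

P = [[-4, -1], [4, 1], [-2, 2]]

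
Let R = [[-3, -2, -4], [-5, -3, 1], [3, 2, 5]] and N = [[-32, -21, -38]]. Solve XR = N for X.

X = [[6, 1, -3]]

R is on the right of X, so right-multiply by R⁻¹: X = NR⁻¹.
det R = -1, so R⁻¹ = [[17, -2, 14], [-28, 3, -23], [1, 0, 1]].
X = NR⁻¹ = [[-32, -21, -38]] · [[17, -2, 14], [-28, 3, -23], [1, 0, 1]] = [[6, 1, -3]].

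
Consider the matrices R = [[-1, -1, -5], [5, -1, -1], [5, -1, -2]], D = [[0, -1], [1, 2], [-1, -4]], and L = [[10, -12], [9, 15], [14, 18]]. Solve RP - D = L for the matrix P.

P = [[2, 3], [3, -5], [-3, 3]]

RP = L + D = [[10, -13], [10, 17], [13, 14]].
R is on the left of P, so left-multiply by R⁻¹: P = R⁻¹(L + D).
R has determinant -6; R⁻¹ = [[-1/6, -1/2, 2/3], [-5/6, -9/2, 13/3], [0, 1, -1]].
P = R⁻¹(L + D) = [[2, 3], [3, -5], [-3, 3]].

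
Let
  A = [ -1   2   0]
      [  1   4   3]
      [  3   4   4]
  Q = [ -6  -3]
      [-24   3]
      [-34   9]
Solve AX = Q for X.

A is on the left of X, so left-multiply by A⁻¹: X = A⁻¹Q.
A has determinant 6; A⁻¹ = [[2/3, -4/3, 1], [5/6, -2/3, 1/2], [-4/3, 5/3, -1]].
X = A⁻¹Q = [[2/3, -4/3, 1], [5/6, -2/3, 1/2], [-4/3, 5/3, -1]] · [[-6, -3], [-24, 3], [-34, 9]] = [[-6, 3], [-6, 0], [2, 0]].

X = [[-6, 3], [-6, 0], [2, 0]]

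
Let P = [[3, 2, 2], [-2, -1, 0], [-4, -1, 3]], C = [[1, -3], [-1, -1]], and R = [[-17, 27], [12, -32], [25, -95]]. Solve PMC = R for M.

Left-multiply by P⁻¹ and right-multiply by C⁻¹: M = P⁻¹RC⁻¹.
det P = -1, so P⁻¹ = [[3, 8, -2], [-6, -17, 4], [2, 5, -1]].
C has determinant -4; C⁻¹ = [[1/4, -3/4], [-1/4, -1/4]].
P⁻¹R = [[-5, 15], [-2, 2], [1, -11]].
M = (P⁻¹R)C⁻¹ = [[-5, 0], [-1, 1], [3, 2]].

M = [[-5, 0], [-1, 1], [3, 2]]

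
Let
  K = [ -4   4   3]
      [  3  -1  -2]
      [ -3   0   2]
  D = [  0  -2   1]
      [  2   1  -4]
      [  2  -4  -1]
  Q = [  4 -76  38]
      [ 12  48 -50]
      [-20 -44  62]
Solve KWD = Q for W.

W = [[0, 4, -2], [4, 4, 0], [-4, -4, 2]]

W = K⁻¹QD⁻¹ (apply K⁻¹ on the left and D⁻¹ on the right).
det K = -1; the adjugate gives K⁻¹ = [[2, 8, 5], [0, -1, -1], [3, 12, 8]].
det D = 2; the adjugate gives D⁻¹ = [[-17/2, -3, 7/2], [-3, -1, 1], [-5, -2, 2]].
K⁻¹Q = [[4, 12, -14], [8, -4, -12], [-4, -4, 10]].
W = (K⁻¹Q)D⁻¹ = [[0, 4, -2], [4, 4, 0], [-4, -4, 2]].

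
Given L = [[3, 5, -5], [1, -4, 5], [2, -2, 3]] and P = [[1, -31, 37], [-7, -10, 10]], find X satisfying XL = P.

X = [[-3, 2, 4], [-4, -5, 5]]

Since L sits to the right of X, X = PL⁻¹.
L has determinant -1; L⁻¹ = [[2, 5, -5], [-7, -19, 20], [-6, -16, 17]].
X = PL⁻¹ = [[1, -31, 37], [-7, -10, 10]] · [[2, 5, -5], [-7, -19, 20], [-6, -16, 17]] = [[-3, 2, 4], [-4, -5, 5]].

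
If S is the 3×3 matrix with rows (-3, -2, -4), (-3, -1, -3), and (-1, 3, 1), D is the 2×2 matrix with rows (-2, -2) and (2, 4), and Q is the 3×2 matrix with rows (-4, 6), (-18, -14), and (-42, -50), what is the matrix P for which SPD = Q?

P = S⁻¹QD⁻¹ (apply S⁻¹ on the left and D⁻¹ on the right).
det S = 4, so S⁻¹ = [[2, -5/2, 1/2], [3/2, -7/4, 3/4], [-5/2, 11/4, -3/4]].
det D = -4; the adjugate gives D⁻¹ = [[-1, -1/2], [1/2, 1/2]].
S⁻¹Q = [[16, 22], [-6, -4], [-8, -16]].
P = (S⁻¹Q)D⁻¹ = [[-5, 3], [4, 1], [0, -4]].

P = [[-5, 3], [4, 1], [0, -4]]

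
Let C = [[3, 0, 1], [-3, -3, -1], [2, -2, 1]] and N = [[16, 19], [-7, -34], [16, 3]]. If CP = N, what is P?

C is on the left of P, so left-multiply by C⁻¹: P = C⁻¹N.
C has determinant -3; C⁻¹ = [[5/3, 2/3, -1], [-1/3, -1/3, 0], [-4, -2, 3]].
P = C⁻¹N = [[5/3, 2/3, -1], [-1/3, -1/3, 0], [-4, -2, 3]] · [[16, 19], [-7, -34], [16, 3]] = [[6, 6], [-3, 5], [-2, 1]].

P = [[6, 6], [-3, 5], [-2, 1]]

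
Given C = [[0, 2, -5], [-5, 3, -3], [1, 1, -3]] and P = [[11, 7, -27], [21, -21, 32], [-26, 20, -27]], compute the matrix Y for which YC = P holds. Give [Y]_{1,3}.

1

Since C sits to the right of Y, Y = PC⁻¹.
det C = 4, so C⁻¹ = [[-3/2, 1/4, 9/4], [-9/2, 5/4, 25/4], [-2, 1/2, 5/2]].
Y = PC⁻¹ = [[11, 7, -27], [21, -21, 32], [-26, 20, -27]] · [[-3/2, 1/4, 9/4], [-9/2, 5/4, 25/4], [-2, 1/2, 5/2]] = [[6, -2, 1], [-1, -5, -4], [3, 5, -1]].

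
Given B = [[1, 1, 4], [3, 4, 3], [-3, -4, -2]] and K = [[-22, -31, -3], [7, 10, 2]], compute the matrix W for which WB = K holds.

Right-multiplying both sides by B⁻¹ gives W = KB⁻¹.
det B = 1, so B⁻¹ = [[4, -14, -13], [-3, 10, 9], [0, 1, 1]].
W = KB⁻¹ = [[-22, -31, -3], [7, 10, 2]] · [[4, -14, -13], [-3, 10, 9], [0, 1, 1]] = [[5, -5, 4], [-2, 4, 1]].

W = [[5, -5, 4], [-2, 4, 1]]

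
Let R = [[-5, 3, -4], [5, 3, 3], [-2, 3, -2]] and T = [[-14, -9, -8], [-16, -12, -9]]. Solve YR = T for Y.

Y = [[2, -2, -3], [1, -3, -2]]

Right-multiplying both sides by R⁻¹ gives Y = TR⁻¹.
R has determinant 3; R⁻¹ = [[-5, -2, 7], [4/3, 2/3, -5/3], [7, 3, -10]].
Y = TR⁻¹ = [[-14, -9, -8], [-16, -12, -9]] · [[-5, -2, 7], [4/3, 2/3, -5/3], [7, 3, -10]] = [[2, -2, -3], [1, -3, -2]].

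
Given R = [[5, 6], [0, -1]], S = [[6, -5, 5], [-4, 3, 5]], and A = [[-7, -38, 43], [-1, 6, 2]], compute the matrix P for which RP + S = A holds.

RP = A − S = [[-13, -33, 38], [3, 3, -3]].
Left-multiplying both sides by R⁻¹ gives P = R⁻¹(A − S).
det R = -5, so R⁻¹ = [[1/5, 6/5], [0, -1]].
P = R⁻¹(A − S) = [[1, -3, 4], [-3, -3, 3]].

P = [[1, -3, 4], [-3, -3, 3]]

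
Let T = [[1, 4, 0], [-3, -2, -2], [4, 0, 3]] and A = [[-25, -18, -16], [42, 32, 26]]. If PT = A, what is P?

P = [[-2, 5, -2], [6, -4, 6]]

Right-multiplying both sides by T⁻¹ gives P = AT⁻¹.
det T = -2; the adjugate gives T⁻¹ = [[3, 6, 4], [-1/2, -3/2, -1], [-4, -8, -5]].
P = AT⁻¹ = [[-25, -18, -16], [42, 32, 26]] · [[3, 6, 4], [-1/2, -3/2, -1], [-4, -8, -5]] = [[-2, 5, -2], [6, -4, 6]].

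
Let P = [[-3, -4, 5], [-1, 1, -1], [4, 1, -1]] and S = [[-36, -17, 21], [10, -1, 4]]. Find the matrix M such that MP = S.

M = [[4, 4, -5], [3, 5, 6]]

Right-multiplying both sides by P⁻¹ gives M = SP⁻¹.
det P = -5; the adjugate gives P⁻¹ = [[0, -1/5, 1/5], [1, 17/5, 8/5], [1, 13/5, 7/5]].
M = SP⁻¹ = [[-36, -17, 21], [10, -1, 4]] · [[0, -1/5, 1/5], [1, 17/5, 8/5], [1, 13/5, 7/5]] = [[4, 4, -5], [3, 5, 6]].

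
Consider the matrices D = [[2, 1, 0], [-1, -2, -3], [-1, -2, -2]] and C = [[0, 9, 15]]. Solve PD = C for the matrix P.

Since D sits to the right of P, P = CD⁻¹.
det D = -3; the adjugate gives D⁻¹ = [[2/3, -2/3, 1], [-1/3, 4/3, -2], [0, -1, 1]].
P = CD⁻¹ = [[0, 9, 15]] · [[2/3, -2/3, 1], [-1/3, 4/3, -2], [0, -1, 1]] = [[-3, -3, -3]].

P = [[-3, -3, -3]]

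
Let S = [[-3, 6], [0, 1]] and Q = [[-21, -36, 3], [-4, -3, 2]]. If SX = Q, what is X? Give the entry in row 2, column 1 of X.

Left-multiplying both sides by S⁻¹ gives X = S⁻¹Q.
det S = -3, so S⁻¹ = [[-1/3, 2], [0, 1]].
X = S⁻¹Q = [[-1/3, 2], [0, 1]] · [[-21, -36, 3], [-4, -3, 2]] = [[-1, 6, 3], [-4, -3, 2]].

-4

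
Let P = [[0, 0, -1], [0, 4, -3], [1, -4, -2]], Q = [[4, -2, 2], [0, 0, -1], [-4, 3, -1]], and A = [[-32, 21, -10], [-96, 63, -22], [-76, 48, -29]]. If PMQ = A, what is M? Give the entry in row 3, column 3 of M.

Isolating M: multiply by P⁻¹ from the left and Q⁻¹ from the right, so M = P⁻¹AQ⁻¹.
P has determinant 4; P⁻¹ = [[-5, 1, 1], [-3/4, 1/4, 0], [-1, 0, 0]].
det Q = 4; the adjugate gives Q⁻¹ = [[3/4, 1, 1/2], [1, 1, 1], [0, -1, 0]].
P⁻¹A = [[-12, 6, -1], [0, 0, 2], [32, -21, 10]].
M = (P⁻¹A)Q⁻¹ = [[-3, -5, 0], [0, -2, 0], [3, 1, -5]].

-5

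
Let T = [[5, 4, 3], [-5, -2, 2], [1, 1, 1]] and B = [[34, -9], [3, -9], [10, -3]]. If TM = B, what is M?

M = [[-1, -3], [6, 6], [5, -6]]

Left-multiplying both sides by T⁻¹ gives M = T⁻¹B.
T has determinant -1; T⁻¹ = [[4, 1, -14], [-7, -2, 25], [3, 1, -10]].
M = T⁻¹B = [[4, 1, -14], [-7, -2, 25], [3, 1, -10]] · [[34, -9], [3, -9], [10, -3]] = [[-1, -3], [6, 6], [5, -6]].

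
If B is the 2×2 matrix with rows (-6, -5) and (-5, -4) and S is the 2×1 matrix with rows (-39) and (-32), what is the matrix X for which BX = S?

Left-multiplying both sides by B⁻¹ gives X = B⁻¹S.
B has determinant -1; B⁻¹ = [[4, -5], [-5, 6]].
X = B⁻¹S = [[4, -5], [-5, 6]] · [[-39], [-32]] = [[4], [3]].

X = [[4], [3]]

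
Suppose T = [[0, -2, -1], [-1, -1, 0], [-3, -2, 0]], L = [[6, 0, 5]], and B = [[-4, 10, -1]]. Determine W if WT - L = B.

W = [[-4, -2, 0]]

WT = B + L = [[2, 10, 4]].
Right-multiplying both sides by T⁻¹ gives W = (B + L)T⁻¹.
det T = 1; the adjugate gives T⁻¹ = [[0, 2, -1], [0, -3, 1], [-1, 6, -2]].
W = (B + L)T⁻¹ = [[-4, -2, 0]].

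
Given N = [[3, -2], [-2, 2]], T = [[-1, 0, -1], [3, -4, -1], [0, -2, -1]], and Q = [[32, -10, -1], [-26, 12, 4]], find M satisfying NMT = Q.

Isolating M: multiply by N⁻¹ from the left and T⁻¹ from the right, so M = N⁻¹QT⁻¹.
det N = 2, so N⁻¹ = [[1, 1], [1, 3/2]].
det T = 4; the adjugate gives T⁻¹ = [[1/2, 1/2, -1], [3/4, 1/4, -1], [-3/2, -1/2, 1]].
N⁻¹Q = [[6, 2, 3], [-7, 8, 5]].
M = (N⁻¹Q)T⁻¹ = [[0, 2, -5], [-5, -4, 4]].

M = [[0, 2, -5], [-5, -4, 4]]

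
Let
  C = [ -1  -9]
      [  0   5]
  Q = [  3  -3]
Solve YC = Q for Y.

Since C sits to the right of Y, Y = QC⁻¹.
C has determinant -5; C⁻¹ = [[-1, -9/5], [0, 1/5]].
Y = QC⁻¹ = [[3, -3]] · [[-1, -9/5], [0, 1/5]] = [[-3, -6]].

Y = [[-3, -6]]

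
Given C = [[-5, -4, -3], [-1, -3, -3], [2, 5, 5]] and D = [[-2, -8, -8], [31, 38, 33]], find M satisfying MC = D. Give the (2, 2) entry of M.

-6

C is on the right of M, so right-multiply by C⁻¹: M = DC⁻¹.
det C = 1; the adjugate gives C⁻¹ = [[0, 5, 3], [-1, -19, -12], [1, 17, 11]].
M = DC⁻¹ = [[-2, -8, -8], [31, 38, 33]] · [[0, 5, 3], [-1, -19, -12], [1, 17, 11]] = [[0, 6, 2], [-5, -6, 0]].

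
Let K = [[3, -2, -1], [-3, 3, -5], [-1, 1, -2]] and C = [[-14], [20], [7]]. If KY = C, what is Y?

K is on the left of Y, so left-multiply by K⁻¹: Y = K⁻¹C.
det K = -1; the adjugate gives K⁻¹ = [[1, 5, -13], [1, 7, -18], [0, 1, -3]].
Y = K⁻¹C = [[1, 5, -13], [1, 7, -18], [0, 1, -3]] · [[-14], [20], [7]] = [[-5], [0], [-1]].

Y = [[-5], [0], [-1]]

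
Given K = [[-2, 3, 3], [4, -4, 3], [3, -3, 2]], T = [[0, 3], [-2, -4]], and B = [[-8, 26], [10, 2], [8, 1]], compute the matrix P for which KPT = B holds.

P = [[-1, -5], [2, -3], [2, 1]]

P = K⁻¹BT⁻¹ (apply K⁻¹ on the left and T⁻¹ on the right).
K has determinant 1; K⁻¹ = [[1, -15, 21], [1, -13, 18], [0, 3, -4]].
T has determinant 6; T⁻¹ = [[-2/3, -1/2], [1/3, 0]].
K⁻¹B = [[10, 17], [6, 18], [-2, 2]].
P = (K⁻¹B)T⁻¹ = [[-1, -5], [2, -3], [2, 1]].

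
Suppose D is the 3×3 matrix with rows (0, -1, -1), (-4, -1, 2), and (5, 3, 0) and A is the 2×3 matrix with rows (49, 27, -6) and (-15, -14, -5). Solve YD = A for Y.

Right-multiplying both sides by D⁻¹ gives Y = AD⁻¹.
D has determinant -3; D⁻¹ = [[2, 1, 1], [-10/3, -5/3, -4/3], [7/3, 5/3, 4/3]].
Y = AD⁻¹ = [[49, 27, -6], [-15, -14, -5]] · [[2, 1, 1], [-10/3, -5/3, -4/3], [7/3, 5/3, 4/3]] = [[-6, -6, 5], [5, 0, -3]].

Y = [[-6, -6, 5], [5, 0, -3]]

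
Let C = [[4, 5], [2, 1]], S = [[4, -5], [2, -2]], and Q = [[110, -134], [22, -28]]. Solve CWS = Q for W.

Left-multiply by C⁻¹ and right-multiply by S⁻¹: W = C⁻¹QS⁻¹.
C has determinant -6; C⁻¹ = [[-1/6, 5/6], [1/3, -2/3]].
det S = 2; the adjugate gives S⁻¹ = [[-1, 5/2], [-1, 2]].
C⁻¹Q = [[0, -1], [22, -26]].
W = (C⁻¹Q)S⁻¹ = [[1, -2], [4, 3]].

W = [[1, -2], [4, 3]]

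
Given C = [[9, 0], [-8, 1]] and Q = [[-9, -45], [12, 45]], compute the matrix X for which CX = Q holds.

X = [[-1, -5], [4, 5]]

C is on the left of X, so left-multiply by C⁻¹: X = C⁻¹Q.
det C = 9; the adjugate gives C⁻¹ = [[1/9, 0], [8/9, 1]].
X = C⁻¹Q = [[1/9, 0], [8/9, 1]] · [[-9, -45], [12, 45]] = [[-1, -5], [4, 5]].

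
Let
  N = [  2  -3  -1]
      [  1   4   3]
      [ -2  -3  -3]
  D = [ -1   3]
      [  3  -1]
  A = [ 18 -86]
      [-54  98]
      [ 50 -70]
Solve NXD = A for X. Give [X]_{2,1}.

X = N⁻¹AD⁻¹ (apply N⁻¹ on the left and D⁻¹ on the right).
det N = -2; the adjugate gives N⁻¹ = [[3/2, 3, 5/2], [3/2, 4, 7/2], [-5/2, -6, -11/2]].
det D = -8, so D⁻¹ = [[1/8, 3/8], [3/8, 1/8]].
N⁻¹A = [[-10, -10], [-14, 18], [4, 12]].
X = (N⁻¹A)D⁻¹ = [[-5, -5], [5, -3], [5, 3]].

5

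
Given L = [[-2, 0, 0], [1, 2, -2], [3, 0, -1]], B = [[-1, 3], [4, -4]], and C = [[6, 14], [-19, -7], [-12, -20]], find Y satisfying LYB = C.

Y = [[-5, -2], [-3, -2], [1, 1]]

Left-multiply by L⁻¹ and right-multiply by B⁻¹: Y = L⁻¹CB⁻¹.
L has determinant 4; L⁻¹ = [[-1/2, 0, 0], [-5/4, 1/2, -1], [-3/2, 0, -1]].
B has determinant -8; B⁻¹ = [[1/2, 3/8], [1/2, 1/8]].
L⁻¹C = [[-3, -7], [-5, -1], [3, -1]].
Y = (L⁻¹C)B⁻¹ = [[-5, -2], [-3, -2], [1, 1]].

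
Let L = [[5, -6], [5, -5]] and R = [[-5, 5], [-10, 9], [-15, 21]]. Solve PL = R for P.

P = [[0, -1], [1, -3], [-6, 3]]

L is on the right of P, so right-multiply by L⁻¹: P = RL⁻¹.
L has determinant 5; L⁻¹ = [[-1, 6/5], [-1, 1]].
P = RL⁻¹ = [[-5, 5], [-10, 9], [-15, 21]] · [[-1, 6/5], [-1, 1]] = [[0, -1], [1, -3], [-6, 3]].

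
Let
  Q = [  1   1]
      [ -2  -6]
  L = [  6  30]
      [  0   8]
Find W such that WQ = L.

Since Q sits to the right of W, W = LQ⁻¹.
det Q = -4, so Q⁻¹ = [[3/2, 1/4], [-1/2, -1/4]].
W = LQ⁻¹ = [[6, 30], [0, 8]] · [[3/2, 1/4], [-1/2, -1/4]] = [[-6, -6], [-4, -2]].

W = [[-6, -6], [-4, -2]]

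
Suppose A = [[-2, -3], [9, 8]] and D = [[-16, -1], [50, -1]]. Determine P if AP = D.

P = [[2, -1], [4, 1]]

Left-multiplying both sides by A⁻¹ gives P = A⁻¹D.
A has determinant 11; A⁻¹ = [[8/11, 3/11], [-9/11, -2/11]].
P = A⁻¹D = [[8/11, 3/11], [-9/11, -2/11]] · [[-16, -1], [50, -1]] = [[2, -1], [4, 1]].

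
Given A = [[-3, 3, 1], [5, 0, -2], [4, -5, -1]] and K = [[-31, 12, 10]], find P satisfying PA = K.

Right-multiplying both sides by A⁻¹ gives P = KA⁻¹.
det A = -4, so A⁻¹ = [[5/2, 1/2, 3/2], [3/4, 1/4, 1/4], [25/4, 3/4, 15/4]].
P = KA⁻¹ = [[-31, 12, 10]] · [[5/2, 1/2, 3/2], [3/4, 1/4, 1/4], [25/4, 3/4, 15/4]] = [[-6, -5, -6]].

P = [[-6, -5, -6]]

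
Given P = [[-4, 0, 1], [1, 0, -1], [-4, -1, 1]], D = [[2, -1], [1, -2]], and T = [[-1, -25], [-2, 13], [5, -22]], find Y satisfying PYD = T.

Y = [[2, -3], [-5, 4], [-1, 5]]

Left-multiply by P⁻¹ and right-multiply by D⁻¹: Y = P⁻¹TD⁻¹.
det P = 3, so P⁻¹ = [[-1/3, -1/3, 0], [1, 0, -1], [-1/3, -4/3, 0]].
det D = -3, so D⁻¹ = [[2/3, -1/3], [1/3, -2/3]].
P⁻¹T = [[1, 4], [-6, -3], [3, -9]].
Y = (P⁻¹T)D⁻¹ = [[2, -3], [-5, 4], [-1, 5]].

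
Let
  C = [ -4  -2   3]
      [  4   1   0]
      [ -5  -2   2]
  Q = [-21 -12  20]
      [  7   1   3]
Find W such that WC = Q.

Right-multiplying both sides by C⁻¹ gives W = QC⁻¹.
C has determinant -1; C⁻¹ = [[-2, 2, 3], [8, -7, -12], [3, -2, -4]].
W = QC⁻¹ = [[-21, -12, 20], [7, 1, 3]] · [[-2, 2, 3], [8, -7, -12], [3, -2, -4]] = [[6, 2, 1], [3, 1, -3]].

W = [[6, 2, 1], [3, 1, -3]]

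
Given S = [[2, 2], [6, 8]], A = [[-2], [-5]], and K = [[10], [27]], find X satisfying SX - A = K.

SX = K + A = [[8], [22]].
Left-multiplying both sides by S⁻¹ gives X = S⁻¹(K + A).
S has determinant 4; S⁻¹ = [[2, -1/2], [-3/2, 1/2]].
X = S⁻¹(K + A) = [[5], [-1]].

X = [[5], [-1]]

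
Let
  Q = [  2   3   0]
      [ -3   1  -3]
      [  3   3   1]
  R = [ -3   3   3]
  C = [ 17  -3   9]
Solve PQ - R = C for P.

PQ = C + R = [[14, 0, 12]].
Q is on the right of P, so right-multiply by Q⁻¹: P = (C + R)Q⁻¹.
det Q = 2; the adjugate gives Q⁻¹ = [[5, -3/2, -9/2], [-3, 1, 3], [-6, 3/2, 11/2]].
P = (C + R)Q⁻¹ = [[-2, -3, 3]].

P = [[-2, -3, 3]]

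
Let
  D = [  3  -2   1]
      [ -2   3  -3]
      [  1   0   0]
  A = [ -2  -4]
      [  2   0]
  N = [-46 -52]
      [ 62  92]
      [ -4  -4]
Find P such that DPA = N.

P = D⁻¹NA⁻¹ (apply D⁻¹ on the left and A⁻¹ on the right).
D has determinant 3; D⁻¹ = [[0, 0, 1], [-1, -1/3, 7/3], [-1, -2/3, 5/3]].
det A = 8, so A⁻¹ = [[0, 1/2], [-1/4, -1/4]].
D⁻¹N = [[-4, -4], [16, 12], [-2, -16]].
P = (D⁻¹N)A⁻¹ = [[1, -1], [-3, 5], [4, 3]].

P = [[1, -1], [-3, 5], [4, 3]]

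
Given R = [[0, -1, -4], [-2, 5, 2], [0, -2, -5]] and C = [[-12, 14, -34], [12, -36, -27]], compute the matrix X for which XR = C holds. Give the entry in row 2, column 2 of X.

R is on the right of X, so right-multiply by R⁻¹: X = CR⁻¹.
det R = -6; the adjugate gives R⁻¹ = [[7/2, -1/2, -3], [5/3, 0, -4/3], [-2/3, 0, 1/3]].
X = CR⁻¹ = [[-12, 14, -34], [12, -36, -27]] · [[7/2, -1/2, -3], [5/3, 0, -4/3], [-2/3, 0, 1/3]] = [[4, 6, 6], [0, -6, 3]].

-6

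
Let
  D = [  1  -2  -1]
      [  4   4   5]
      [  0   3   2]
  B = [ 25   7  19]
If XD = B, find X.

Since D sits to the right of X, X = BD⁻¹.
det D = -3, so D⁻¹ = [[7/3, -1/3, 2], [8/3, -2/3, 3], [-4, 1, -4]].
X = BD⁻¹ = [[25, 7, 19]] · [[7/3, -1/3, 2], [8/3, -2/3, 3], [-4, 1, -4]] = [[1, 6, -5]].

X = [[1, 6, -5]]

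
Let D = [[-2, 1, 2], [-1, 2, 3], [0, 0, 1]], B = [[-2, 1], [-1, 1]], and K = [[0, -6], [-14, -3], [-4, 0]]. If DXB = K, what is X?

Left-multiply by D⁻¹ and right-multiply by B⁻¹: X = D⁻¹KB⁻¹.
det D = -3, so D⁻¹ = [[-2/3, 1/3, 1/3], [-1/3, 2/3, -4/3], [0, 0, 1]].
B has determinant -1; B⁻¹ = [[-1, 1], [-1, 2]].
D⁻¹K = [[-6, 3], [-4, 0], [-4, 0]].
X = (D⁻¹K)B⁻¹ = [[3, 0], [4, -4], [4, -4]].

X = [[3, 0], [4, -4], [4, -4]]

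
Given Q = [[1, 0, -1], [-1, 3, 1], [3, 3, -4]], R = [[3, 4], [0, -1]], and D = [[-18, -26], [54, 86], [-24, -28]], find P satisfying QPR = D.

P = [[-4, 0], [4, -4], [2, -2]]

Left-multiply by Q⁻¹ and right-multiply by R⁻¹: P = Q⁻¹DR⁻¹.
det Q = -3; the adjugate gives Q⁻¹ = [[5, 1, -1], [1/3, 1/3, 0], [4, 1, -1]].
R has determinant -3; R⁻¹ = [[1/3, 4/3], [0, -1]].
Q⁻¹D = [[-12, -16], [12, 20], [6, 10]].
P = (Q⁻¹D)R⁻¹ = [[-4, 0], [4, -4], [2, -2]].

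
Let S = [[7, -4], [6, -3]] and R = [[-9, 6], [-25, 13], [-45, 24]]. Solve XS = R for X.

X = [[-3, 2], [-1, -3], [-3, -4]]

Right-multiplying both sides by S⁻¹ gives X = RS⁻¹.
det S = 3, so S⁻¹ = [[-1, 4/3], [-2, 7/3]].
X = RS⁻¹ = [[-9, 6], [-25, 13], [-45, 24]] · [[-1, 4/3], [-2, 7/3]] = [[-3, 2], [-1, -3], [-3, -4]].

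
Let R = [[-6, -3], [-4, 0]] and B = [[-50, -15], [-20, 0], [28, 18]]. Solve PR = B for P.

R is on the right of P, so right-multiply by R⁻¹: P = BR⁻¹.
det R = -12; the adjugate gives R⁻¹ = [[0, -1/4], [-1/3, 1/2]].
P = BR⁻¹ = [[-50, -15], [-20, 0], [28, 18]] · [[0, -1/4], [-1/3, 1/2]] = [[5, 5], [0, 5], [-6, 2]].

P = [[5, 5], [0, 5], [-6, 2]]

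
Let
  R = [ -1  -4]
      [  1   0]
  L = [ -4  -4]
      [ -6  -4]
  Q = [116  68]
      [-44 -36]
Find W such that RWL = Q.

W = [[5, 4], [-3, 5]]

W = R⁻¹QL⁻¹ (apply R⁻¹ on the left and L⁻¹ on the right).
R has determinant 4; R⁻¹ = [[0, 1], [-1/4, -1/4]].
det L = -8; the adjugate gives L⁻¹ = [[1/2, -1/2], [-3/4, 1/2]].
R⁻¹Q = [[-44, -36], [-18, -8]].
W = (R⁻¹Q)L⁻¹ = [[5, 4], [-3, 5]].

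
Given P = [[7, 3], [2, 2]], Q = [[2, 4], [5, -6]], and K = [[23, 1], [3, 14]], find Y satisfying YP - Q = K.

Y = [[5, -5], [0, 4]]

YP = K + Q = [[25, 5], [8, 8]].
Since P sits to the right of Y, Y = (K + Q)P⁻¹.
P has determinant 8; P⁻¹ = [[1/4, -3/8], [-1/4, 7/8]].
Y = (K + Q)P⁻¹ = [[5, -5], [0, 4]].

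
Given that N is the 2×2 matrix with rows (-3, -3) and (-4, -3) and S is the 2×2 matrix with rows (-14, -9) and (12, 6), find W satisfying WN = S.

W = [[-2, 5], [4, -6]]

Right-multiplying both sides by N⁻¹ gives W = SN⁻¹.
N has determinant -3; N⁻¹ = [[1, -1], [-4/3, 1]].
W = SN⁻¹ = [[-14, -9], [12, 6]] · [[1, -1], [-4/3, 1]] = [[-2, 5], [4, -6]].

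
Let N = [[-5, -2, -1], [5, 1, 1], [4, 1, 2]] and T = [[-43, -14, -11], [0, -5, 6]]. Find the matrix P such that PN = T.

Right-multiplying both sides by N⁻¹ gives P = TN⁻¹.
det N = 6; the adjugate gives N⁻¹ = [[1/6, 1/2, -1/6], [-1, -1, 0], [1/6, -1/2, 5/6]].
P = TN⁻¹ = [[-43, -14, -11], [0, -5, 6]] · [[1/6, 1/2, -1/6], [-1, -1, 0], [1/6, -1/2, 5/6]] = [[5, -2, -2], [6, 2, 5]].

P = [[5, -2, -2], [6, 2, 5]]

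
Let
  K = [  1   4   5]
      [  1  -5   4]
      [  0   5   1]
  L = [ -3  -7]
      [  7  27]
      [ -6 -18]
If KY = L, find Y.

Since K multiplies Y on the left, Y = K⁻¹L.
det K = -4, so K⁻¹ = [[25/4, -21/4, -41/4], [1/4, -1/4, -1/4], [-5/4, 5/4, 9/4]].
Y = K⁻¹L = [[25/4, -21/4, -41/4], [1/4, -1/4, -1/4], [-5/4, 5/4, 9/4]] · [[-3, -7], [7, 27], [-6, -18]] = [[6, -1], [-1, -4], [-1, 2]].

Y = [[6, -1], [-1, -4], [-1, 2]]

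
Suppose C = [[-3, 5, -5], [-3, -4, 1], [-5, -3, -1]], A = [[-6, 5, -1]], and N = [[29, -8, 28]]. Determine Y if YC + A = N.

YC = N − A = [[35, -13, 29]].
C is on the right of Y, so right-multiply by C⁻¹: Y = (N − A)C⁻¹.
det C = -6; the adjugate gives C⁻¹ = [[-7/6, -10/3, 5/2], [4/3, 11/3, -3], [11/6, 17/3, -9/2]].
Y = (N − A)C⁻¹ = [[-5, 0, -4]].

Y = [[-5, 0, -4]]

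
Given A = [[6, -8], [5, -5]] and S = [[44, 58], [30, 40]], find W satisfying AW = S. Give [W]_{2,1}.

A is on the left of W, so left-multiply by A⁻¹: W = A⁻¹S.
det A = 10; the adjugate gives A⁻¹ = [[-1/2, 4/5], [-1/2, 3/5]].
W = A⁻¹S = [[-1/2, 4/5], [-1/2, 3/5]] · [[44, 58], [30, 40]] = [[2, 3], [-4, -5]].

-4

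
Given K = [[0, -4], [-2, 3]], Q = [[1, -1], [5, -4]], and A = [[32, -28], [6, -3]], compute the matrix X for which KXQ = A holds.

Left-multiply by K⁻¹ and right-multiply by Q⁻¹: X = K⁻¹AQ⁻¹.
K has determinant -8; K⁻¹ = [[-3/8, -1/2], [-1/4, 0]].
det Q = 1, so Q⁻¹ = [[-4, 1], [-5, 1]].
K⁻¹A = [[-15, 12], [-8, 7]].
X = (K⁻¹A)Q⁻¹ = [[0, -3], [-3, -1]].

X = [[0, -3], [-3, -1]]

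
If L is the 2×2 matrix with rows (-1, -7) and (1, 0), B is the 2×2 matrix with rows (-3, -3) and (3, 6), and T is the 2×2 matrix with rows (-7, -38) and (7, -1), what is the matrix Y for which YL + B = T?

Y = [[5, 1], [1, 5]]

YL = T − B = [[-4, -35], [4, -7]].
L is on the right of Y, so right-multiply by L⁻¹: Y = (T − B)L⁻¹.
det L = 7; the adjugate gives L⁻¹ = [[0, 1], [-1/7, -1/7]].
Y = (T − B)L⁻¹ = [[5, 1], [1, 5]].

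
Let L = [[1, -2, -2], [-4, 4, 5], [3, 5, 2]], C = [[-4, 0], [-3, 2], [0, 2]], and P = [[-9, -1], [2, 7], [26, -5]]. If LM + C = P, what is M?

LM = P − C = [[-5, -1], [5, 5], [26, -7]].
Since L multiplies M on the left, M = L⁻¹(P − C).
det L = 1, so L⁻¹ = [[-17, -6, -2], [23, 8, 3], [-32, -11, -4]].
M = L⁻¹(P − C) = [[3, 1], [3, -4], [1, 5]].

M = [[3, 1], [3, -4], [1, 5]]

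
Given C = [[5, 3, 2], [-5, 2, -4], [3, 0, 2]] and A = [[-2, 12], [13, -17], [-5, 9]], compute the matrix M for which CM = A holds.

Since C multiplies M on the left, M = C⁻¹A.
det C = 2, so C⁻¹ = [[2, -3, -8], [-1, 2, 5], [-3, 9/2, 25/2]].
M = C⁻¹A = [[2, -3, -8], [-1, 2, 5], [-3, 9/2, 25/2]] · [[-2, 12], [13, -17], [-5, 9]] = [[-3, 3], [3, -1], [2, 0]].

M = [[-3, 3], [3, -1], [2, 0]]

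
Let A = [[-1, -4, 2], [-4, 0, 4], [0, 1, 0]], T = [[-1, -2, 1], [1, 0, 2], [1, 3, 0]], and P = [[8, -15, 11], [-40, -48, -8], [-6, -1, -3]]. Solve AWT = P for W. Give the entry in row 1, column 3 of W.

Left-multiply by A⁻¹ and right-multiply by T⁻¹: W = A⁻¹PT⁻¹.
A has determinant -4; A⁻¹ = [[1, -1/2, 4], [0, 0, 1], [1, -1/4, 4]].
det T = 5, so T⁻¹ = [[-6/5, 3/5, -4/5], [2/5, -1/5, 3/5], [3/5, 1/5, 2/5]].
A⁻¹P = [[4, 5, 3], [-6, -1, -3], [-6, -7, 1]].
W = (A⁻¹P)T⁻¹ = [[-1, 2, 1], [5, -4, 3], [5, -2, 1]].

1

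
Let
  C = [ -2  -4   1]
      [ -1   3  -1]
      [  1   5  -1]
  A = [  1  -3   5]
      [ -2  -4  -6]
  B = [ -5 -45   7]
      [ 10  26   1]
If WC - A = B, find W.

WC = B + A = [[-4, -48, 12], [8, 22, -5]].
C is on the right of W, so right-multiply by C⁻¹: W = (B + A)C⁻¹.
det C = -4; the adjugate gives C⁻¹ = [[-1/2, -1/4, -1/4], [1/2, -1/4, 3/4], [2, -3/2, 5/2]].
W = (B + A)C⁻¹ = [[2, -5, -5], [-3, 0, 2]].

W = [[2, -5, -5], [-3, 0, 2]]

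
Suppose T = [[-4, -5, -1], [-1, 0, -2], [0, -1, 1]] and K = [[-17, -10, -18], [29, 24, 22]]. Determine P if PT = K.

P = [[3, 5, -5], [-6, -5, 6]]

Since T sits to the right of P, P = KT⁻¹.
T has determinant 2; T⁻¹ = [[-1, 3, 5], [1/2, -2, -7/2], [1/2, -2, -5/2]].
P = KT⁻¹ = [[-17, -10, -18], [29, 24, 22]] · [[-1, 3, 5], [1/2, -2, -7/2], [1/2, -2, -5/2]] = [[3, 5, -5], [-6, -5, 6]].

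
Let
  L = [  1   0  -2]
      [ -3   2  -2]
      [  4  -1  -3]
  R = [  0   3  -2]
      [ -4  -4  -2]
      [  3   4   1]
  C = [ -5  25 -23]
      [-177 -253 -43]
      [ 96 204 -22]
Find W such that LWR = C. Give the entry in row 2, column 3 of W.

-4

Left-multiply by L⁻¹ and right-multiply by R⁻¹: W = L⁻¹CR⁻¹.
L has determinant 2; L⁻¹ = [[-4, 1, 2], [-17/2, 5/2, 4], [-5/2, 1/2, 1]].
det R = 2, so R⁻¹ = [[2, -11/2, -7], [-1, 3, 4], [-2, 9/2, 6]].
L⁻¹C = [[35, 55, 5], [-16, -29, 0], [20, 15, 14]].
W = (L⁻¹C)R⁻¹ = [[5, -5, 5], [-3, 1, -4], [-3, -2, 4]].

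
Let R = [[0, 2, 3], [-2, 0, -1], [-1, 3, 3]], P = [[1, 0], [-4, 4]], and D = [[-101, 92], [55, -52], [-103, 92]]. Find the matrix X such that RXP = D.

X = [[-1, 4], [-3, 4], [-1, 5]]

X = R⁻¹DP⁻¹ (apply R⁻¹ on the left and P⁻¹ on the right).
det R = -4, so R⁻¹ = [[-3/4, -3/4, 1/2], [-7/4, -3/4, 3/2], [3/2, 1/2, -1]].
P has determinant 4; P⁻¹ = [[1, 0], [1, 1/4]].
R⁻¹D = [[-17, 16], [-19, 16], [-21, 20]].
X = (R⁻¹D)P⁻¹ = [[-1, 4], [-3, 4], [-1, 5]].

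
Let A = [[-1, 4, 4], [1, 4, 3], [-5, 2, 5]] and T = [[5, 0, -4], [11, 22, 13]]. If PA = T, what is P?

A is on the right of P, so right-multiply by A⁻¹: P = TA⁻¹.
det A = -6, so A⁻¹ = [[-7/3, 2, 2/3], [10/3, -5/2, -7/6], [-11/3, 3, 4/3]].
P = TA⁻¹ = [[5, 0, -4], [11, 22, 13]] · [[-7/3, 2, 2/3], [10/3, -5/2, -7/6], [-11/3, 3, 4/3]] = [[3, -2, -2], [0, 6, -1]].

P = [[3, -2, -2], [0, 6, -1]]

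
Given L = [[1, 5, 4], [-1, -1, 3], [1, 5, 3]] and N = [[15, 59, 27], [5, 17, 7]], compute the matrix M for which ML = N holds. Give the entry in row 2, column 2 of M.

-2

Since L sits to the right of M, M = NL⁻¹.
det L = -4, so L⁻¹ = [[9/2, -5/4, -19/4], [-3/2, 1/4, 7/4], [1, 0, -1]].
M = NL⁻¹ = [[15, 59, 27], [5, 17, 7]] · [[9/2, -5/4, -19/4], [-3/2, 1/4, 7/4], [1, 0, -1]] = [[6, -4, 5], [4, -2, -1]].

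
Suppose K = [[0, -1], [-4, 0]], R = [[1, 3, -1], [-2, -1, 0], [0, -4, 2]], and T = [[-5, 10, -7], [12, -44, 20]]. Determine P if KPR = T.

Left-multiply by K⁻¹ and right-multiply by R⁻¹: P = K⁻¹TR⁻¹.
K has determinant -4; K⁻¹ = [[0, -1/4], [-1, 0]].
det R = 2; the adjugate gives R⁻¹ = [[-1, -1, -1/2], [2, 1, 1], [4, 2, 5/2]].
K⁻¹T = [[-3, 11, -5], [5, -10, 7]].
P = (K⁻¹T)R⁻¹ = [[5, 4, 0], [3, -1, 5]].

P = [[5, 4, 0], [3, -1, 5]]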